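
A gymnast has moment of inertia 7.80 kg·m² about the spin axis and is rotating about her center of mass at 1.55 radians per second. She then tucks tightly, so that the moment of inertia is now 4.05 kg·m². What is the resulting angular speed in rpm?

With no external torque about the axis, L is conserved: I₁ω₁ = I₂ω₂.
ω₂ = I₁ω₁ / I₂ = (7.800)(1.55 rad/s) / (4.050) = 2.985 rad/s = 28.51 rpm.

ω₂ ≈ 28.5 rpm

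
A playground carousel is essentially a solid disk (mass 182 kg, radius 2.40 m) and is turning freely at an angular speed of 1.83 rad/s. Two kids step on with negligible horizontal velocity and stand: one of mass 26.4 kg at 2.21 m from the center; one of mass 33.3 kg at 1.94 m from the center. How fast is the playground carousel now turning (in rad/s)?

No external torque acts about the center; L_before = L_after.
I_p = ½(182)(2.40)² = 524.2 kg·m².
Added inertia Σmr² = (26.4)(2.21)² + (33.3)(1.94)² = 254.3 kg·m²; I_f = 524.2 + 254.3 = 778.4 kg·m².
ω_f = I_p ω_i / I_f = (524.2)(1.83) / 778.4 = 1.232 rad/s.

ω_f ≈ 1.23 rad/s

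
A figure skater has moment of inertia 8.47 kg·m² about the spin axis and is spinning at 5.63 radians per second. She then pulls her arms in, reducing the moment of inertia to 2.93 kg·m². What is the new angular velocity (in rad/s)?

ω₂ ≈ 16.3 rad/s

Angular momentum about the spin axis is conserved since the torque about it is zero.
ω₂ = I₁ω₁ / I₂ = (8.470)(5.63 rad/s) / (2.930) = 16.28 rad/s.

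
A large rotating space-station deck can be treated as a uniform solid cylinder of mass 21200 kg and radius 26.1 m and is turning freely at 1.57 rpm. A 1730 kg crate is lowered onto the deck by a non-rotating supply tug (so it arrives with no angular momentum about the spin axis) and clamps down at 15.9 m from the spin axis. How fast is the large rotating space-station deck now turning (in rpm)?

The added mass arrives with no angular momentum about the spin axis, and any external torque about the spin axis is negligible, so the system's angular momentum is conserved.
I_p = ½(21200)(26.1)² = 7.221e+06 kg·m².
Added inertia Σmr² = (1730)(15.9)² = 4.374e+05 kg·m²; I_f = 7.221e+06 + 4.374e+05 = 7.658e+06 kg·m².
ω_f = I_p ω_i / I_f = (7.221e+06)(1.57) / 7.658e+06 = 1.480 rpm.

ω_f ≈ 1.48 rpm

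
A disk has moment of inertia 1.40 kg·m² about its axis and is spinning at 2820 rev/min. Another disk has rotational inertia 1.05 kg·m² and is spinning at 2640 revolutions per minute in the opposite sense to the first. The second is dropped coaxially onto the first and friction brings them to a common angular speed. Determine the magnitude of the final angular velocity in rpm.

The coupling torques are internal; angular momentum about the shared axis is conserved.
Taking A's sense as positive: L = (1.400)(2820) − (1.050)(2640) = 1176 kg·m²·rpm.
Combined I = 1.400 + 1.050 = 2.450 kg·m².
ω_f = L / I = 1176 / 2.450 = 480.0 rpm.

|ω_f| ≈ 480 rpm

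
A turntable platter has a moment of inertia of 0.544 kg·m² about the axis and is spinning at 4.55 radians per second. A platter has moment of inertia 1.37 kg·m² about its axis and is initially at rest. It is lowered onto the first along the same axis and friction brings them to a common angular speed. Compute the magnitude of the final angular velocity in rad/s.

|ω_f| ≈ 1.29 rad/s

No external torque acts about the common axis, so total angular momentum is conserved.
Taking A's sense as positive: L = (0.5440)(4.55) = 2.475 kg·m²·rad/s.
Combined I = 0.5440 + 1.370 = 1.914 kg·m².
ω_f = L / I = 2.475 / 1.914 = 1.293 rad/s.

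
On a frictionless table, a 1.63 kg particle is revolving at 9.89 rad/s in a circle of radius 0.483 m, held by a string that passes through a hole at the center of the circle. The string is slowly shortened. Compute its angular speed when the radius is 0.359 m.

No torque about the axis ⇒ m r₁² ω₁ = m r₂² ω₂.
ω₂ = ω₁ (r₁/r₂)² = (9.89)(0.483/0.359)² = 17.90 rad/s.

ω₂ ≈ 17.9 rad/s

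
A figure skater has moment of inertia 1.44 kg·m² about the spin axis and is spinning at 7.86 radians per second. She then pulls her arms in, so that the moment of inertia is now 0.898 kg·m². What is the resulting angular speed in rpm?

ω₂ ≈ 120 rpm

Angular momentum about the spin axis is conserved since the torque about it is zero.
ω₂ = I₁ω₁ / I₂ = (1.440)(7.86 rad/s) / (0.8980) = 12.60 rad/s = 120.4 rpm.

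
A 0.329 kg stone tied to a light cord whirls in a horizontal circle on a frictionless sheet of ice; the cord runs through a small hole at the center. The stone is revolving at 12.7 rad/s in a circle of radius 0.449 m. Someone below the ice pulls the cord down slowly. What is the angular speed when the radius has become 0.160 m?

No torque about the axis ⇒ m r₁² ω₁ = m r₂² ω₂.
ω₂ = ω₁ (r₁/r₂)² = (12.7)(0.449/0.160)² = 100.0 rad/s.

ω₂ ≈ 100 rad/s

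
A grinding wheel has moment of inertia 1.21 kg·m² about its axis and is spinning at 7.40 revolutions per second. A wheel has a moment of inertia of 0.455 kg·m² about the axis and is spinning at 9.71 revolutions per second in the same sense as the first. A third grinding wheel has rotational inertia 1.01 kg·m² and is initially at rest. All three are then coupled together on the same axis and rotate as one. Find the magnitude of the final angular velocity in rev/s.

|ω_f| ≈ 5.00 rev/s

The coupling torques are internal; angular momentum about the shared axis is conserved.
Taking A's sense as positive: L = (1.210)(7.40) + (0.4550)(9.71) = 13.37 kg·m²·rev/s.
Combined I = 1.210 + 0.4550 + 1.010 = 2.675 kg·m².
ω_f = L / I = 13.37 / 2.675 = 4.999 rev/s.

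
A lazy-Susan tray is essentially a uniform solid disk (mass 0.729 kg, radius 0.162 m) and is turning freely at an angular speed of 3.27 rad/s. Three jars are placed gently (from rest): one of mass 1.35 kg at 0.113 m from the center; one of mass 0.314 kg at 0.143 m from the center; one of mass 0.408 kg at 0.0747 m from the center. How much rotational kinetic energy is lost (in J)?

The added mass arrives with no angular momentum about the center, and any external torque about the center is negligible, so the system's angular momentum is conserved.
I_p = ½(0.729)(0.162)² = 0.009566 kg·m².
Added inertia Σmr² = (1.35)(0.113)² + (0.314)(0.143)² + (0.408)(0.0747)² = 0.02594 kg·m²; I_f = 0.009566 + 0.02594 = 0.03550 kg·m².
ω_f = I_p ω_i / I_f = (0.009566)(3.27) / 0.03550 = 0.8811 rad/s.
KE_i = ½(0.009566)(3.270 rad/s)² = 0.05114 J; KE_f = ½(0.03550)(0.8811)² = 0.01378 J.

energy lost ≈ 0.0374 J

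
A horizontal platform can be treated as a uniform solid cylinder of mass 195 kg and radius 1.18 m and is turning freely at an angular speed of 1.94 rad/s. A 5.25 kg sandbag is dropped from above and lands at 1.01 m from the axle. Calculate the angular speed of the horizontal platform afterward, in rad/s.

ω_f ≈ 1.87 rad/s

The added mass arrives with no angular momentum about the axle, and any external torque about the axle is negligible, so the system's angular momentum is conserved.
I_p = ½(195)(1.18)² = 135.8 kg·m².
Added inertia Σmr² = (5.25)(1.01)² = 5.356 kg·m²; I_f = 135.8 + 5.356 = 141.1 kg·m².
ω_f = I_p ω_i / I_f = (135.8)(1.94) / 141.1 = 1.866 rad/s.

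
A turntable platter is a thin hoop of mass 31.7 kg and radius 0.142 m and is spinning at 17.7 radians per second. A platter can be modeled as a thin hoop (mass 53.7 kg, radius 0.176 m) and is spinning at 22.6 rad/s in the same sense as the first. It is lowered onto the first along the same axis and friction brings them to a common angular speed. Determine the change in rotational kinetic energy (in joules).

The coupling torques are internal; angular momentum about the shared axis is conserved.
Moments of inertia: I_A = (31.7)(0.142)² = 0.6392 kg·m²; I_B = (53.7)(0.176)² = 1.663 kg·m².
Taking A's sense as positive: L = (0.6392)(17.7) + (1.663)(22.6) = 48.91 kg·m²·rad/s.
Combined I = 0.6392 + 1.663 = 2.303 kg·m².
ω_f = L / I = 48.91 / 2.303 = 21.24 rad/s.
KE_i = ½ΣIω² = 524.9 J; KE_f = ½(2.303)(21.24)² = 519.4 J.

ΔKE ≈ -5.54 J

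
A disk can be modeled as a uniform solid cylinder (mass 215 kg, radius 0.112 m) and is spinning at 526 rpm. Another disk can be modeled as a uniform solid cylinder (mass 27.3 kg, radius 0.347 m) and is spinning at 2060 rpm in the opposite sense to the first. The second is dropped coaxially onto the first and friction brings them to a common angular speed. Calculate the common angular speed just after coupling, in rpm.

The coupling torques are internal; angular momentum about the shared axis is conserved.
Moments of inertia: I_A = ½(215)(0.112)² = 1.348 kg·m²; I_B = ½(27.3)(0.347)² = 1.644 kg·m².
Taking A's sense as positive: L = (1.348)(526) − (1.644)(2060) = -2676 kg·m²·rpm.
Combined I = 1.348 + 1.644 = 2.992 kg·m².
ω_f = L / I = -2676 / 2.992 = -894.5 rpm.

|ω_f| ≈ 895 rpm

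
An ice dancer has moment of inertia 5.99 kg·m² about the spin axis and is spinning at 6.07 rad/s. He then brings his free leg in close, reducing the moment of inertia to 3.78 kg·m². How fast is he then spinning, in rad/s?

Angular momentum about the spin axis is conserved since the torque about it is zero.
ω₂ = I₁ω₁ / I₂ = (5.990)(6.07 rad/s) / (3.780) = 9.619 rad/s.

ω₂ ≈ 9.62 rad/s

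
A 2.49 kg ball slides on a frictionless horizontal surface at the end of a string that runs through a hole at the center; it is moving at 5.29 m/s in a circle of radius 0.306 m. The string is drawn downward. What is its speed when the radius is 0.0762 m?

v₂ ≈ 21.2 m/s

The only horizontal force on the mass is along the cord (radial), so it exerts no torque about the hole and angular momentum m v r is conserved.
v₂ = v₁ r₁ / r₂ = (5.29)(0.306) / (0.0762) = 21.24 m/s.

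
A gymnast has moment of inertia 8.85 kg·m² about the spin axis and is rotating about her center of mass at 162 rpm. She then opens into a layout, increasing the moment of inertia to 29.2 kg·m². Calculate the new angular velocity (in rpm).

With no external torque about the axis, L is conserved: I₁ω₁ = I₂ω₂.
ω₂ = I₁ω₁ / I₂ = (8.850)(162 rpm) / (29.20) = 49.10 rpm.

ω₂ ≈ 49.1 rpm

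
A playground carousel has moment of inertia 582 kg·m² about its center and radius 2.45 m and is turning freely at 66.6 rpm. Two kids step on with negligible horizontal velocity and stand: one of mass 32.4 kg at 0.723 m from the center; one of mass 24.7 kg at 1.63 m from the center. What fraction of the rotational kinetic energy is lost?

fraction ≈ 0.124

The added mass arrives with no angular momentum about the center, and any external torque about the center is negligible, so the system's angular momentum is conserved.
Added inertia Σmr² = (32.4)(0.723)² + (24.7)(1.63)² = 82.56 kg·m²; I_f = 582.0 + 82.56 = 664.6 kg·m².
ω_f = I_p ω_i / I_f = (582.0)(66.6) / 664.6 = 58.33 rpm.
KE_i = ½(582.0)(6.974 rad/s)² = 14150 J; KE_f = ½(664.6)(6.108)² = 12400 J.
Fraction lost = 0.1242.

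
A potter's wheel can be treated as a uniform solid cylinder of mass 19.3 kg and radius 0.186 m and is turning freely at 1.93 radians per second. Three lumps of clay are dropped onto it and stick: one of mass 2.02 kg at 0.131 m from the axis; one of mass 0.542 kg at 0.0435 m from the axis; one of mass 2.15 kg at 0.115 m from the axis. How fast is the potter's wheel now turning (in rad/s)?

No external torque acts about the axis; L_before = L_after.
I_p = ½(19.3)(0.186)² = 0.3339 kg·m².
Added inertia Σmr² = (2.02)(0.131)² + (0.542)(0.0435)² + (2.15)(0.115)² = 0.06412 kg·m²; I_f = 0.3339 + 0.06412 = 0.3980 kg·m².
ω_f = I_p ω_i / I_f = (0.3339)(1.93) / 0.3980 = 1.619 rad/s.

ω_f ≈ 1.62 rad/s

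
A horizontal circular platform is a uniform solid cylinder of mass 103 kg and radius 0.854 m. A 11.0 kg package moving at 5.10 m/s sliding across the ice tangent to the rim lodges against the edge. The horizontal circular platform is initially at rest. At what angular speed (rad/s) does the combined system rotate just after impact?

|ω_f| ≈ 1.05 rad/s

About the central axle the impulsive forces during the collision are internal, so angular momentum about that axis is conserved.
I_p = ½(103)(0.854)² = 37.56 kg·m². Taking the sense of the package's angular momentum as positive, L_{package} = m v R = (11.0)(5.10)(0.854) = 47.91 kg·m²/s.
L_i = 0 + 47.91 = 47.91 kg·m²/s.
After sticking, I_f = I_p + m R² = 37.56 + (11.0)(0.854)² = 45.58 kg·m².
ω_f = L_i / I_f = 47.91 / 45.58 = 1.051 rad/s.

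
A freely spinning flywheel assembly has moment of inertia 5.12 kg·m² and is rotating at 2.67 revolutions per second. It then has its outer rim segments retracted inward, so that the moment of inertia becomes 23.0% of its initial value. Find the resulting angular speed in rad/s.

Angular momentum about the spin axis is conserved since the torque about it is zero.
I₂ = 0.230 × 5.12 = 1.178 kg·m².
ω₂ = I₁ω₁ / I₂ = (5.120)(2.67 rev/s) / (1.178) = 11.61 rev/s = 72.94 rad/s.

ω₂ ≈ 72.9 rad/s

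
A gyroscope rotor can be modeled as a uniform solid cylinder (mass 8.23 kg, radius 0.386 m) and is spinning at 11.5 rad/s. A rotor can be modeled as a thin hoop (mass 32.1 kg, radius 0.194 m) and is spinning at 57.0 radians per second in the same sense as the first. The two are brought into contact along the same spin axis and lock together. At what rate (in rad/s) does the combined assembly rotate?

The coupling torques are internal; angular momentum about the shared axis is conserved.
Moments of inertia: I_A = ½(8.23)(0.386)² = 0.6131 kg·m²; I_B = (32.1)(0.194)² = 1.208 kg·m².
Taking A's sense as positive: L = (0.6131)(11.5) + (1.208)(57.0) = 75.91 kg·m²·rad/s.
Combined I = 0.6131 + 1.208 = 1.821 kg·m².
ω_f = L / I = 75.91 / 1.821 = 41.68 rad/s.

|ω_f| ≈ 41.7 rad/s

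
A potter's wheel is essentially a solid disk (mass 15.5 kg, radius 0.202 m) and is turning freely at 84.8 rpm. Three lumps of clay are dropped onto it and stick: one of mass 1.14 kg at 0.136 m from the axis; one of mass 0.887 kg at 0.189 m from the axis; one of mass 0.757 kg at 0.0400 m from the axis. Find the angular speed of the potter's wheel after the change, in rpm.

ω_f ≈ 72.4 rpm

The added mass arrives with no angular momentum about the axis, and any external torque about the axis is negligible, so the system's angular momentum is conserved.
I_p = ½(15.5)(0.202)² = 0.3162 kg·m².
Added inertia Σmr² = (1.14)(0.136)² + (0.887)(0.189)² + (0.757)(0.0400)² = 0.05398 kg·m²; I_f = 0.3162 + 0.05398 = 0.3702 kg·m².
ω_f = I_p ω_i / I_f = (0.3162)(84.8) / 0.3702 = 72.44 rpm.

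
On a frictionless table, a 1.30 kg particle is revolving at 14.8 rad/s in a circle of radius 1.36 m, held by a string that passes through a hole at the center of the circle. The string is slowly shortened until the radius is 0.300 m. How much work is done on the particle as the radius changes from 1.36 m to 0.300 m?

No torque about the axis ⇒ m r₁² ω₁ = m r₂² ω₂.
ω₂ = ω₁ (r₁/r₂)² = (14.8)(1.36/0.300)² = 304.2 rad/s.
W = ΔKE = ½m(v₂² − v₁²) = 5149 J.

W ≈ 5150 J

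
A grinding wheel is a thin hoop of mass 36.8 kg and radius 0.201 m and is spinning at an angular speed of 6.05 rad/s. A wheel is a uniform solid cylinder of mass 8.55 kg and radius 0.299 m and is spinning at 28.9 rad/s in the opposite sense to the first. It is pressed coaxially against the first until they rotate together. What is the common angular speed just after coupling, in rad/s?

|ω_f| ≈ 1.10 rad/s

The coupling torques are internal; angular momentum about the shared axis is conserved.
Moments of inertia: I_A = (36.8)(0.201)² = 1.487 kg·m²; I_B = ½(8.55)(0.299)² = 0.3822 kg·m².
Taking A's sense as positive: L = (1.487)(6.05) − (0.3822)(28.9) = -2.050 kg·m²·rad/s.
Combined I = 1.487 + 0.3822 = 1.869 kg·m².
ω_f = L / I = -2.050 / 1.869 = -1.097 rad/s.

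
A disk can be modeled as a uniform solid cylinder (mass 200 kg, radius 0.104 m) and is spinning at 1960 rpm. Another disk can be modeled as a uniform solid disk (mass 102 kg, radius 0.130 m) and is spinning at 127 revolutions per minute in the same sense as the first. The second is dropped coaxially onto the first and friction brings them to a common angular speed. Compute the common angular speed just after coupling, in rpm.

The coupling torques are internal; angular momentum about the shared axis is conserved.
Moments of inertia: I_A = ½(200)(0.104)² = 1.082 kg·m²; I_B = ½(102)(0.130)² = 0.8619 kg·m².
Taking A's sense as positive: L = (1.082)(1960) + (0.8619)(127) = 2229 kg·m²·rpm.
Combined I = 1.082 + 0.8619 = 1.943 kg·m².
ω_f = L / I = 2229 / 1.943 = 1147 rpm.

|ω_f| ≈ 1150 rpm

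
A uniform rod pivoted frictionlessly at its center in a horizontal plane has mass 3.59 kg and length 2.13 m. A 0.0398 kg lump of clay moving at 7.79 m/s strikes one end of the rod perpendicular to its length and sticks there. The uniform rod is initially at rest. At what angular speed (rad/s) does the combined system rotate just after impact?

About the pivot the impulsive forces during the collision are internal, so angular momentum about that axis is conserved.
I_p = (1/12)(3.59)(2.13)² = 1.357 kg·m². Taking the sense of the lump of clay's angular momentum as positive, L_{lump} = m v R = (0.0398)(7.79)(2.13/2) = 0.3302 kg·m²/s.
L_i = 0 + 0.3302 = 0.3302 kg·m²/s.
After sticking, I_f = I_p + m R² = 1.357 + (0.0398)(2.13/2)² = 1.402 kg·m².
ω_f = L_i / I_f = 0.3302 / 1.402 = 0.2354 rad/s.

|ω_f| ≈ 0.235 rad/s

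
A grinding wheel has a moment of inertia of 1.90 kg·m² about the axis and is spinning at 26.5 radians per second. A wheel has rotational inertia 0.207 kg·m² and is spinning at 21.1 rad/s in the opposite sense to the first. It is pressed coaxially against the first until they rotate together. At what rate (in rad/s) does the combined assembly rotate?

|ω_f| ≈ 21.8 rad/s

No external torque acts about the common axis, so total angular momentum is conserved.
Taking A's sense as positive: L = (1.900)(26.5) − (0.2070)(21.1) = 45.98 kg·m²·rad/s.
Combined I = 1.900 + 0.2070 = 2.107 kg·m².
ω_f = L / I = 45.98 / 2.107 = 21.82 rad/s.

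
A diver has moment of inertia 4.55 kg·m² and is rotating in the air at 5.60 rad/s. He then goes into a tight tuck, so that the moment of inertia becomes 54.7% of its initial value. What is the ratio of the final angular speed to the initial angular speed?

ω₂/ω₁ ≈ 1.83

Angular momentum about the spin axis is conserved since the torque about it is zero.
I₂ = 0.547 × 4.55 = 2.489 kg·m².
ω₂/ω₁ = I₁/I₂ = 4.550 / 2.489 = 1.828.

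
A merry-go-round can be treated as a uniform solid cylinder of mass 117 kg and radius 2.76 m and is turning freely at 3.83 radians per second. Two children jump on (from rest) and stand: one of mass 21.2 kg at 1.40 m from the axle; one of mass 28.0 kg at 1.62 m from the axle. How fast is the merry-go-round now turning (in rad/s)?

No external torque acts about the axle; L_before = L_after.
I_p = ½(117)(2.76)² = 445.6 kg·m².
Added inertia Σmr² = (21.2)(1.40)² + (28.0)(1.62)² = 115.0 kg·m²; I_f = 445.6 + 115.0 = 560.7 kg·m².
ω_f = I_p ω_i / I_f = (445.6)(3.83) / 560.7 = 3.044 rad/s.

ω_f ≈ 3.04 rad/s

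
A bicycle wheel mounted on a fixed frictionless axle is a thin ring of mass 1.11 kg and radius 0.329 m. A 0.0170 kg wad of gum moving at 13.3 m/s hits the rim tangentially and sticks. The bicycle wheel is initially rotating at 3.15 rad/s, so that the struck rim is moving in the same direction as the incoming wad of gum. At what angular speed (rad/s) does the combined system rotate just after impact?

About the axle the impulsive forces during the collision are internal, so angular momentum about that axis is conserved.
I_p = (1.11)(0.329)² = 0.1201 kg·m². Taking the sense of the wad of gum's angular momentum as positive, L_{wad} = m v R = (0.0170)(13.3)(0.329) = 0.07439 kg·m²/s.
L_i = +I_p ω_p + m v R = +(0.1201)(3.15) + 0.07439 = 0.4529 kg·m²/s.
After sticking, I_f = I_p + m R² = 0.1201 + (0.0170)(0.329)² = 0.1220 kg·m².
ω_f = L_i / I_f = 0.4529 / 0.1220 = 3.712 rad/s.

|ω_f| ≈ 3.71 rad/s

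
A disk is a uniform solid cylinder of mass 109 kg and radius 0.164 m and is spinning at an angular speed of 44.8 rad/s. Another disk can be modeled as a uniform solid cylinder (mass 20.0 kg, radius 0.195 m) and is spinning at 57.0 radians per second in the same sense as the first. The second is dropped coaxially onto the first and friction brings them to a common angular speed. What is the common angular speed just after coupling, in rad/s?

No external torque acts about the common axis, so total angular momentum is conserved.
Moments of inertia: I_A = ½(109)(0.164)² = 1.466 kg·m²; I_B = ½(20.0)(0.195)² = 0.3803 kg·m².
Taking A's sense as positive: L = (1.466)(44.8) + (0.3803)(57.0) = 87.34 kg·m²·rad/s.
Combined I = 1.466 + 0.3803 = 1.846 kg·m².
ω_f = L / I = 87.34 / 1.846 = 47.31 rad/s.

|ω_f| ≈ 47.3 rad/s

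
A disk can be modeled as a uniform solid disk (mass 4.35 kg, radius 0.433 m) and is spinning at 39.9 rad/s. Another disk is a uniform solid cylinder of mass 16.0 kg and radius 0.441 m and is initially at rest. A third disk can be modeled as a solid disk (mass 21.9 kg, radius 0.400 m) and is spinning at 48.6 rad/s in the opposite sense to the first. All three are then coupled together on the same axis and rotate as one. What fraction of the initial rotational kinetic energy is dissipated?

The coupling torques are internal; angular momentum about the shared axis is conserved.
Moments of inertia: I_A = ½(4.35)(0.433)² = 0.4078 kg·m²; I_B = ½(16.0)(0.441)² = 1.556 kg·m²; I_C = ½(21.9)(0.400)² = 1.752 kg·m².
Taking A's sense as positive: L = (0.4078)(39.9) − (1.752)(48.6) = -68.88 kg·m²·rad/s.
Combined I = 0.4078 + 1.556 + 1.752 = 3.716 kg·m².
ω_f = L / I = -68.88 / 3.716 = -18.54 rad/s.
KE_i = ½ΣIω² = 2394 J; KE_f = ½(3.716)(18.54)² = 638.4 J.
Fraction dissipated = (KE_i − KE_f)/KE_i = 0.7333.

fraction ≈ 0.733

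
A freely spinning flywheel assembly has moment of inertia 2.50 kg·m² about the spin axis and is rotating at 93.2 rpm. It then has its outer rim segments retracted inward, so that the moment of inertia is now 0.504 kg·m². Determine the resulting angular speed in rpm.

No external torque acts about the spin axis, so angular momentum is conserved.
ω₂ = I₁ω₁ / I₂ = (2.500)(93.2 rpm) / (0.5040) = 462.3 rpm.

ω₂ ≈ 462 rpm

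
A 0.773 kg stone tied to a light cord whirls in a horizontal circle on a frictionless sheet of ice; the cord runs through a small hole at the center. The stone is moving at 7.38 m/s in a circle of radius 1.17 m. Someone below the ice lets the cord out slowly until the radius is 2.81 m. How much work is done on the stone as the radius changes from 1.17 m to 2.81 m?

W ≈ -17.4 J

The only horizontal force on the mass is along the cord (radial), so it exerts no torque about the hole and angular momentum m v r is conserved.
v₂ = v₁ r₁ / r₂ = (7.38)(1.17) / (2.81) = 3.073 m/s.
W = ΔKE = ½m(v₂² − v₁²) = -17.40 J.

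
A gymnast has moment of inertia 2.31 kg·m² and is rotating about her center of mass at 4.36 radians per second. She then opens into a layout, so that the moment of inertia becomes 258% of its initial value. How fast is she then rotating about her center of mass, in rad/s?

ω₂ ≈ 1.69 rad/s

Angular momentum about the spin axis is conserved since the torque about it is zero.
I₂ = 2.58 × 2.31 = 5.960 kg·m².
ω₂ = I₁ω₁ / I₂ = (2.310)(4.36 rad/s) / (5.960) = 1.690 rad/s.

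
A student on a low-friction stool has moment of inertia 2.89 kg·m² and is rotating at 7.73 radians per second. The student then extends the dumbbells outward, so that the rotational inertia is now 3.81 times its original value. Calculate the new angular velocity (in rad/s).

With no external torque about the axis, L is conserved: I₁ω₁ = I₂ω₂.
I₂ = 3.81 × 2.89 = 11.01 kg·m².
ω₂ = I₁ω₁ / I₂ = (2.890)(7.73 rad/s) / (11.01) = 2.029 rad/s.

ω₂ ≈ 2.03 rad/s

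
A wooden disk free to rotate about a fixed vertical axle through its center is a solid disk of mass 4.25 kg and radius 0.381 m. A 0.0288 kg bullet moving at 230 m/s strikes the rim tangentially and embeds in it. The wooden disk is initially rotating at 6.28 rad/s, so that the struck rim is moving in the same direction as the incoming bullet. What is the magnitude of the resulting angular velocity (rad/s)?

|ω_f| ≈ 14.3 rad/s

The axle reaction passes through the axle and exerts no torque about it; angular momentum about the axle is conserved through the impact.
I_p = ½(4.25)(0.381)² = 0.3085 kg·m². Taking the sense of the bullet's angular momentum as positive, L_{bullet} = m v R = (0.0288)(230)(0.381) = 2.524 kg·m²/s.
L_i = +I_p ω_p + m v R = +(0.3085)(6.28) + 2.524 = 4.461 kg·m²/s.
After sticking, I_f = I_p + m R² = 0.3085 + (0.0288)(0.381)² = 0.3126 kg·m².
ω_f = L_i / I_f = 4.461 / 0.3126 = 14.27 rad/s.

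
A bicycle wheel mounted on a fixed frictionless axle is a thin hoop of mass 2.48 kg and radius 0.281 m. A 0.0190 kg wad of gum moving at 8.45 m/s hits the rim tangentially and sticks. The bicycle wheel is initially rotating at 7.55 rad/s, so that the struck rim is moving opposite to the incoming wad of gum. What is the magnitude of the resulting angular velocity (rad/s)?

About the axle the impulsive forces during the collision are internal, so angular momentum about that axis is conserved.
I_p = (2.48)(0.281)² = 0.1958 kg·m². Taking the sense of the wad of gum's angular momentum as positive, L_{wad} = m v R = (0.0190)(8.45)(0.281) = 0.04511 kg·m²/s.
L_i = −I_p ω_p + m v R = −(0.1958)(7.55) + 0.04511 = -1.433 kg·m²/s.
After sticking, I_f = I_p + m R² = 0.1958 + (0.0190)(0.281)² = 0.1973 kg·m².
ω_f = L_i / I_f = -1.433 / 0.1973 = -7.264 rad/s.

|ω_f| ≈ 7.26 rad/s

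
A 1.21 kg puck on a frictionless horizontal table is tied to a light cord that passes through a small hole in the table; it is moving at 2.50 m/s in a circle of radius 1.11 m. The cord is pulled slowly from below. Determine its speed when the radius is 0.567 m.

Central (radial) force ⇒ zero torque about the center ⇒ m v r is constant.
v₂ = v₁ r₁ / r₂ = (2.50)(1.11) / (0.567) = 4.894 m/s.

v₂ ≈ 4.89 m/s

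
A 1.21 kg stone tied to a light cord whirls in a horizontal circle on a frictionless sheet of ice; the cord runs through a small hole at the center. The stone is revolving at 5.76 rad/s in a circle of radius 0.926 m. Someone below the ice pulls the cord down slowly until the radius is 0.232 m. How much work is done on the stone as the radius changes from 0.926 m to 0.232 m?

W ≈ 257 J

The constraining force is radial, so m r² ω about the center is conserved.
ω₂ = ω₁ (r₁/r₂)² = (5.76)(0.926/0.232)² = 91.76 rad/s.
W = ΔKE = ½m(v₂² − v₁²) = 257.0 J.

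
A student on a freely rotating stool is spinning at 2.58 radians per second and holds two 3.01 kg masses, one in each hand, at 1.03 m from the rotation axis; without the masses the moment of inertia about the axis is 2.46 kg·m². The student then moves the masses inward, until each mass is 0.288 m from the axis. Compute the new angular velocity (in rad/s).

With no external torque about the axis, L is conserved: I₁ω₁ = I₂ω₂.
I₁ = 2.46 + 2(3.01)(1.03)² = 8.847 kg·m²; I₂ = 2.46 + 2(3.01)(0.288)² = 2.959 kg·m².
ω₂ = I₁ω₁ / I₂ = (8.847)(2.58 rad/s) / (2.959) = 7.713 rad/s.

ω₂ ≈ 7.71 rad/s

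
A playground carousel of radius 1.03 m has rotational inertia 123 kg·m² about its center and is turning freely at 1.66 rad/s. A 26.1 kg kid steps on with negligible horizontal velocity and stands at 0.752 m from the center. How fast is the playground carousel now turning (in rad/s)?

No external torque acts about the center; L_before = L_after.
Added inertia Σmr² = (26.1)(0.752)² = 14.76 kg·m²; I_f = 123.0 + 14.76 = 137.8 kg·m².
ω_f = I_p ω_i / I_f = (123.0)(1.66) / 137.8 = 1.482 rad/s.

ω_f ≈ 1.48 rad/s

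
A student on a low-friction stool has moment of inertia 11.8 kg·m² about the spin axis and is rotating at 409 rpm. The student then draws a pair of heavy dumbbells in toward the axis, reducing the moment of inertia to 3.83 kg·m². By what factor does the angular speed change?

ω₂/ω₁ ≈ 3.08

With no external torque about the axis, L is conserved: I₁ω₁ = I₂ω₂.
ω₂/ω₁ = I₁/I₂ = 11.80 / 3.830 = 3.081.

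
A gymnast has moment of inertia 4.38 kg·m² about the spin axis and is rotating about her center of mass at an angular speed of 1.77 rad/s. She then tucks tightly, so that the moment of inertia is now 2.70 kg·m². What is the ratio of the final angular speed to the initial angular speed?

No external torque acts about the spin axis, so angular momentum is conserved.
ω₂/ω₁ = I₁/I₂ = 4.380 / 2.700 = 1.622.

ω₂/ω₁ ≈ 1.62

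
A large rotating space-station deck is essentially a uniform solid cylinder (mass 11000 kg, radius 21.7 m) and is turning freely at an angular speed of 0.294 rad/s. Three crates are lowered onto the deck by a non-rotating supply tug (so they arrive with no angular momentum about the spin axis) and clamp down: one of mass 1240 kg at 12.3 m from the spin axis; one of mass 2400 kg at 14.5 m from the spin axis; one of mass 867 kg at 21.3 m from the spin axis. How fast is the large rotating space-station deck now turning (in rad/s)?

No external torque acts about the spin axis; L_before = L_after.
I_p = ½(11000)(21.7)² = 2.590e+06 kg·m².
Added inertia Σmr² = (1240)(12.3)² + (2400)(14.5)² + (867)(21.3)² = 1.086e+06 kg·m²; I_f = 2.590e+06 + 1.086e+06 = 3.675e+06 kg·m².
ω_f = I_p ω_i / I_f = (2.590e+06)(0.294) / 3.675e+06 = 0.2072 rad/s.

ω_f ≈ 0.207 rad/s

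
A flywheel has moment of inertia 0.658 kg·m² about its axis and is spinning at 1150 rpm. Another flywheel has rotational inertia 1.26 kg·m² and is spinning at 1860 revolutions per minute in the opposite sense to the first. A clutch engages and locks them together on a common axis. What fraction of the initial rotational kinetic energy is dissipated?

fraction ≈ 0.749

No external torque acts about the common axis, so total angular momentum is conserved.
Taking A's sense as positive: L = (0.6580)(1150) − (1.260)(1860) = -1587 kg·m²·rpm.
Combined I = 0.6580 + 1.260 = 1.918 kg·m².
ω_f = L / I = -1587 / 1.918 = -827.4 rpm.
KE_i = ½ΣIω² = 28670 J; KE_f = ½(1.918)(86.64)² = 7199 J.
Fraction dissipated = (KE_i − KE_f)/KE_i = 0.7489.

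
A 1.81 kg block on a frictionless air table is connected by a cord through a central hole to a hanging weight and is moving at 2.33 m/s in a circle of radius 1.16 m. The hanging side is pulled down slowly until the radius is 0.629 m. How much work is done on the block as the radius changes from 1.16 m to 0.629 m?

W ≈ 11.8 J

Central (radial) force ⇒ zero torque about the center ⇒ m v r is constant.
v₂ = v₁ r₁ / r₂ = (2.33)(1.16) / (0.629) = 4.297 m/s.
W = ΔKE = ½m(v₂² − v₁²) = 11.80 J.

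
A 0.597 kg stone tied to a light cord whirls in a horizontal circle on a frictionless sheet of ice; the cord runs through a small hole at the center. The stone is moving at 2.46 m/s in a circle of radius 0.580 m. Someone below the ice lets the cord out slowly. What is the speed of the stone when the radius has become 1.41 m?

v₂ ≈ 1.01 m/s

Central (radial) force ⇒ zero torque about the center ⇒ m v r is constant.
v₂ = v₁ r₁ / r₂ = (2.46)(0.580) / (1.41) = 1.012 m/s.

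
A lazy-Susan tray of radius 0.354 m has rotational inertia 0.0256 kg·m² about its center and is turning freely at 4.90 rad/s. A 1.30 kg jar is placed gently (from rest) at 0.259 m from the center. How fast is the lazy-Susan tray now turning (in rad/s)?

ω_f ≈ 1.11 rad/s

No external torque acts about the center; L_before = L_after.
Added inertia Σmr² = (1.30)(0.259)² = 0.08721 kg·m²; I_f = 0.02560 + 0.08721 = 0.1128 kg·m².
ω_f = I_p ω_i / I_f = (0.02560)(4.90) / 0.1128 = 1.112 rad/s.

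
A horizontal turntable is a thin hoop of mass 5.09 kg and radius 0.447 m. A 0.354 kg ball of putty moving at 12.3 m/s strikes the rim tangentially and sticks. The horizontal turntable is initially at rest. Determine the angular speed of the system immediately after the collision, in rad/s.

About the axle the impulsive forces during the collision are internal, so angular momentum about that axis is conserved.
I_p = (5.09)(0.447)² = 1.017 kg·m². Taking the sense of the ball of putty's angular momentum as positive, L_{ball} = m v R = (0.354)(12.3)(0.447) = 1.946 kg·m²/s.
L_i = 0 + 1.946 = 1.946 kg·m²/s.
After sticking, I_f = I_p + m R² = 1.017 + (0.354)(0.447)² = 1.088 kg·m².
ω_f = L_i / I_f = 1.946 / 1.088 = 1.789 rad/s.

|ω_f| ≈ 1.79 rad/s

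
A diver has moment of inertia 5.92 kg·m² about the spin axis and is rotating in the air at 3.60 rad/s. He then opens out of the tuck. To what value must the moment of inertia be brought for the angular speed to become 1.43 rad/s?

I₂ ≈ 14.9 kg·m²

Angular momentum about the spin axis is conserved since the torque about it is zero.
I₂ = I₁ω₁ / ω₂ = (5.92)(3.60) / (1.43) = 14.90 kg·m².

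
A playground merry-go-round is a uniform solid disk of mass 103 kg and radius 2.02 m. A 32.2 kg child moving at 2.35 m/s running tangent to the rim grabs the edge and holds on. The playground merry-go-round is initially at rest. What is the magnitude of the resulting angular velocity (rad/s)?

About the axle the impulsive forces during the collision are internal, so angular momentum about that axis is conserved.
I_p = ½(103)(2.02)² = 210.1 kg·m². Taking the sense of the child's angular momentum as positive, L_{child} = m v R = (32.2)(2.35)(2.02) = 152.9 kg·m²/s.
L_i = 0 + 152.9 = 152.9 kg·m²/s.
After sticking, I_f = I_p + m R² = 210.1 + (32.2)(2.02)² = 341.5 kg·m².
ω_f = L_i / I_f = 152.9 / 341.5 = 0.4476 rad/s.

|ω_f| ≈ 0.448 rad/s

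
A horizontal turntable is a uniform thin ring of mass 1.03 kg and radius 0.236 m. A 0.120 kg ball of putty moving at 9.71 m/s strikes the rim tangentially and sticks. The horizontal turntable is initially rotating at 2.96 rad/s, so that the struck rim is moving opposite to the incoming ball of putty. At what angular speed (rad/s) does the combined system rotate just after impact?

|ω_f| ≈ 1.64 rad/s

About the axle the impulsive forces during the collision are internal, so angular momentum about that axis is conserved.
I_p = (1.03)(0.236)² = 0.05737 kg·m². Taking the sense of the ball of putty's angular momentum as positive, L_{ball} = m v R = (0.120)(9.71)(0.236) = 0.2750 kg·m²/s.
L_i = −I_p ω_p + m v R = −(0.05737)(2.96) + 0.2750 = 0.1052 kg·m²/s.
After sticking, I_f = I_p + m R² = 0.05737 + (0.120)(0.236)² = 0.06405 kg·m².
ω_f = L_i / I_f = 0.1052 / 0.06405 = 1.642 rad/s.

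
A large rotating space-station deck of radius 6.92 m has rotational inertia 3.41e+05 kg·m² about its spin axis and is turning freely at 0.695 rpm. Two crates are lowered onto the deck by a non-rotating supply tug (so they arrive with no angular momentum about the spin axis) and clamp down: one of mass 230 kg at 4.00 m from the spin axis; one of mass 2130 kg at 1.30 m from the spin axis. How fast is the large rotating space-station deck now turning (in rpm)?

ω_f ≈ 0.680 rpm

The added mass arrives with no angular momentum about the spin axis, and any external torque about the spin axis is negligible, so the system's angular momentum is conserved.
Added inertia Σmr² = (230)(4.00)² + (2130)(1.30)² = 7280 kg·m²; I_f = 3.410e+05 + 7280 = 3.483e+05 kg·m².
ω_f = I_p ω_i / I_f = (3.410e+05)(0.695) / 3.483e+05 = 0.6805 rpm.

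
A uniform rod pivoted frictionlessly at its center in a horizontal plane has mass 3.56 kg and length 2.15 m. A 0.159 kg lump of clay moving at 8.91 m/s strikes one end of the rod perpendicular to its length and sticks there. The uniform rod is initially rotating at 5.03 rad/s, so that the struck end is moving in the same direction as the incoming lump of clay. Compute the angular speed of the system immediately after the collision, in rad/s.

|ω_f| ≈ 5.41 rad/s

The axle reaction passes through the pivot and exerts no torque about it; angular momentum about the pivot is conserved through the impact.
I_p = (1/12)(3.56)(2.15)² = 1.371 kg·m². Taking the sense of the lump of clay's angular momentum as positive, L_{lump} = m v R = (0.159)(8.91)(2.15/2) = 1.523 kg·m²/s.
L_i = +I_p ω_p + m v R = +(1.371)(5.03) + 1.523 = 8.421 kg·m²/s.
After sticking, I_f = I_p + m R² = 1.371 + (0.159)(2.15/2)² = 1.555 kg·m².
ω_f = L_i / I_f = 8.421 / 1.555 = 5.415 rad/s.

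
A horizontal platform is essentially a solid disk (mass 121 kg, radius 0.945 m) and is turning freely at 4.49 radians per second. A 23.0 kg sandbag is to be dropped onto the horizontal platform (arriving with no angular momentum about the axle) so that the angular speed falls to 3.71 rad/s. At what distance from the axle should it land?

No external torque acts about the axle; L_before = L_after.
I_p = ½(121)(0.945)² = 54.03 kg·m².
I_p ω_i = (I_p + m r²) ω_f ⇒ m r² = I_p(ω_i/ω_f − 1) = 54.03(4.49/3.71 − 1) = 11.36 kg·m².
r = √(11.36/23.0) = 0.7028 m.

r ≈ 0.703 m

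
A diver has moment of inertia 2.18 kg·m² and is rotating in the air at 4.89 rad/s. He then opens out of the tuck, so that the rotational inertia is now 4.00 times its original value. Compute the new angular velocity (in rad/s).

Angular momentum about the spin axis is conserved since the torque about it is zero.
I₂ = 4.00 × 2.18 = 8.720 kg·m².
ω₂ = I₁ω₁ / I₂ = (2.180)(4.89 rad/s) / (8.720) = 1.222 rad/s.

ω₂ ≈ 1.22 rad/s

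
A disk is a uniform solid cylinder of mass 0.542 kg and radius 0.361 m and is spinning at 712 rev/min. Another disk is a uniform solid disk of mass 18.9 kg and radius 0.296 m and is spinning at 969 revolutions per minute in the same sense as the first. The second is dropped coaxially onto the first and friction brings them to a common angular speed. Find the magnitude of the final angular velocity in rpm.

|ω_f| ≈ 958 rpm

No external torque acts about the common axis, so total angular momentum is conserved.
Moments of inertia: I_A = ½(0.542)(0.361)² = 0.03532 kg·m²; I_B = ½(18.9)(0.296)² = 0.8280 kg·m².
Taking A's sense as positive: L = (0.03532)(712) + (0.8280)(969) = 827.4 kg·m²·rpm.
Combined I = 0.03532 + 0.8280 = 0.8633 kg·m².
ω_f = L / I = 827.4 / 0.8633 = 958.5 rpm.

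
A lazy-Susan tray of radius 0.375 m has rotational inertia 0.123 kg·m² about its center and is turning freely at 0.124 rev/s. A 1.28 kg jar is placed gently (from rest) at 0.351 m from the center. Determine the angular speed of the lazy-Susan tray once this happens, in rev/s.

No external torque acts about the center; L_before = L_after.
Added inertia Σmr² = (1.28)(0.351)² = 0.1577 kg·m²; I_f = 0.1230 + 0.1577 = 0.2807 kg·m².
ω_f = I_p ω_i / I_f = (0.1230)(0.124) / 0.2807 = 0.05434 rev/s.

ω_f ≈ 0.0543 rev/s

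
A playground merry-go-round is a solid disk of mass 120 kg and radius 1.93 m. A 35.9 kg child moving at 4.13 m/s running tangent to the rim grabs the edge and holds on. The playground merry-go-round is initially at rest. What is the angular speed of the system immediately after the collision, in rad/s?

The axle reaction passes through the axle and exerts no torque about it; angular momentum about the axle is conserved through the impact.
I_p = ½(120)(1.93)² = 223.5 kg·m². Taking the sense of the child's angular momentum as positive, L_{child} = m v R = (35.9)(4.13)(1.93) = 286.2 kg·m²/s.
L_i = 0 + 286.2 = 286.2 kg·m²/s.
After sticking, I_f = I_p + m R² = 223.5 + (35.9)(1.93)² = 357.2 kg·m².
ω_f = L_i / I_f = 286.2 / 357.2 = 0.8011 rad/s.

|ω_f| ≈ 0.801 rad/s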